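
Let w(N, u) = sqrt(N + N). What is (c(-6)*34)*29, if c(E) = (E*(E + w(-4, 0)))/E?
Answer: -5916 + 1972*I*sqrt(2) ≈ -5916.0 + 2788.8*I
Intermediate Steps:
w(N, u) = sqrt(2)*sqrt(N) (w(N, u) = sqrt(2*N) = sqrt(2)*sqrt(N))
c(E) = E + 2*I*sqrt(2) (c(E) = (E*(E + sqrt(2)*sqrt(-4)))/E = (E*(E + sqrt(2)*(2*I)))/E = (E*(E + 2*I*sqrt(2)))/E = E + 2*I*sqrt(2))
(c(-6)*34)*29 = ((-6 + 2*I*sqrt(2))*34)*29 = (-204 + 68*I*sqrt(2))*29 = -5916 + 1972*I*sqrt(2)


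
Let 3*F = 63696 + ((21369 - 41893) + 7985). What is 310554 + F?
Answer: 982819/3 ≈ 3.2761e+5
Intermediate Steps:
F = 51157/3 (F = (63696 + ((21369 - 41893) + 7985))/3 = (63696 + (-20524 + 7985))/3 = (63696 - 12539)/3 = (⅓)*51157 = 51157/3 ≈ 17052.)
310554 + F = 310554 + 51157/3 = 982819/3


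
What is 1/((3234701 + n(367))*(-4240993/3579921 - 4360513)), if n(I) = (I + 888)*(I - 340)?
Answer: -3579921/51023595943554961076 ≈ -7.0162e-14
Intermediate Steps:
n(I) = (-340 + I)*(888 + I) (n(I) = (888 + I)*(-340 + I) = (-340 + I)*(888 + I))
1/((3234701 + n(367))*(-4240993/3579921 - 4360513)) = 1/((3234701 + (-301920 + 367² + 548*367))*(-4240993/3579921 - 4360513)) = 1/((3234701 + (-301920 + 134689 + 201116))*(-4240993*1/3579921 - 4360513)) = 1/((3234701 + 33885)*(-4240993/3579921 - 4360513)) = 1/(3268586*(-15610296300466/3579921)) = 1/(-51023595943554961076/3579921) = -3579921/51023595943554961076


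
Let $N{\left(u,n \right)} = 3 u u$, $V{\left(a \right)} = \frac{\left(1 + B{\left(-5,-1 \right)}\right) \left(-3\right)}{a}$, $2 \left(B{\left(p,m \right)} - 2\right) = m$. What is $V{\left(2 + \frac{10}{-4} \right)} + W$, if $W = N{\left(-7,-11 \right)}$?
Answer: $162$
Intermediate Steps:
$B{\left(p,m \right)} = 2 + \frac{m}{2}$
$V{\left(a \right)} = - \frac{15}{2 a}$ ($V{\left(a \right)} = \frac{\left(1 + \left(2 + \frac{1}{2} \left(-1\right)\right)\right) \left(-3\right)}{a} = \frac{\left(1 + \left(2 - \frac{1}{2}\right)\right) \left(-3\right)}{a} = \frac{\left(1 + \frac{3}{2}\right) \left(-3\right)}{a} = \frac{\frac{5}{2} \left(-3\right)}{a} = - \frac{15}{2 a}$)
$N{\left(u,n \right)} = 3 u^{2}$
$W = 147$ ($W = 3 \left(-7\right)^{2} = 3 \cdot 49 = 147$)
$V{\left(2 + \frac{10}{-4} \right)} + W = - \frac{15}{2 \left(2 + \frac{10}{-4}\right)} + 147 = - \frac{15}{2 \left(2 + 10 \left(- \frac{1}{4}\right)\right)} + 147 = - \frac{15}{2 \left(2 - \frac{5}{2}\right)} + 147 = - \frac{15}{2 \left(- \frac{1}{2}\right)} + 147 = \left(- \frac{15}{2}\right) \left(-2\right) + 147 = 15 + 147 = 162$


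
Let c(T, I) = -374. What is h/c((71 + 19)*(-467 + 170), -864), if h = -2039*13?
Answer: 26507/374 ≈ 70.874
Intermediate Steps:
h = -26507
h/c((71 + 19)*(-467 + 170), -864) = -26507/(-374) = -26507*(-1/374) = 26507/374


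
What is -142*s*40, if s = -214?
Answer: 1215520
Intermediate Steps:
-142*s*40 = -142*(-214)*40 = 30388*40 = 1215520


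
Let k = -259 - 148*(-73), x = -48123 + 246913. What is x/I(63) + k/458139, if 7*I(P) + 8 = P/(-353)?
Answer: -75014156326365/440882431 ≈ -1.7015e+5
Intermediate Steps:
x = 198790
I(P) = -8/7 - P/2471 (I(P) = -8/7 + (P/(-353))/7 = -8/7 + (P*(-1/353))/7 = -8/7 + (-P/353)/7 = -8/7 - P/2471)
k = 10545 (k = -259 + 10804 = 10545)
x/I(63) + k/458139 = 198790/(-8/7 - 1/2471*63) + 10545/458139 = 198790/(-8/7 - 9/353) + 10545*(1/458139) = 198790/(-2887/2471) + 3515/152713 = 198790*(-2471/2887) + 3515/152713 = -491210090/2887 + 3515/152713 = -75014156326365/440882431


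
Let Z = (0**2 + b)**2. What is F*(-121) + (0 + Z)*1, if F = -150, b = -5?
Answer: 18175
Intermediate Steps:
Z = 25 (Z = (0**2 - 5)**2 = (0 - 5)**2 = (-5)**2 = 25)
F*(-121) + (0 + Z)*1 = -150*(-121) + (0 + 25)*1 = 18150 + 25*1 = 18150 + 25 = 18175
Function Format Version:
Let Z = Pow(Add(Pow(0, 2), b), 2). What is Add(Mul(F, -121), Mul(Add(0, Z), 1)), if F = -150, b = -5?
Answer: 18175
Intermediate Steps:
Z = 25 (Z = Pow(Add(Pow(0, 2), -5), 2) = Pow(Add(0, -5), 2) = Pow(-5, 2) = 25)
Add(Mul(F, -121), Mul(Add(0, Z), 1)) = Add(Mul(-150, -121), Mul(Add(0, 25), 1)) = Add(18150, Mul(25, 1)) = Add(18150, 25) = 18175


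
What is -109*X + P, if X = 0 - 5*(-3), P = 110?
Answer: -1525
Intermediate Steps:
X = 15 (X = 0 + 15 = 15)
-109*X + P = -109*15 + 110 = -1635 + 110 = -1525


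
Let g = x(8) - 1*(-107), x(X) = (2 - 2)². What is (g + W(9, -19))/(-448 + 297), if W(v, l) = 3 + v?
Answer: -119/151 ≈ -0.78808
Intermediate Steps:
x(X) = 0 (x(X) = 0² = 0)
g = 107 (g = 0 - 1*(-107) = 0 + 107 = 107)
(g + W(9, -19))/(-448 + 297) = (107 + (3 + 9))/(-448 + 297) = (107 + 12)/(-151) = 119*(-1/151) = -119/151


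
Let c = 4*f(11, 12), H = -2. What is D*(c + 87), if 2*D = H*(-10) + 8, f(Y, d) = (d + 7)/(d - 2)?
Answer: 6622/5 ≈ 1324.4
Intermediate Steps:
f(Y, d) = (7 + d)/(-2 + d)
D = 14 (D = (-2*(-10) + 8)/2 = (20 + 8)/2 = (½)*28 = 14)
c = 38/5 (c = 4*((7 + 12)/(-2 + 12)) = 4*(19/10) = 38/5 ≈ 7.6000)
D*(c + 87) = 14*(38/5 + 87) = 14*(473/5) = 6622/5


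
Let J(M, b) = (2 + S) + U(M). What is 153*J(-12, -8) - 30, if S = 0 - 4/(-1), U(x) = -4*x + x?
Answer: 6396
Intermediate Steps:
U(x) = -3*x
S = 4 (S = 0 - 4*(-1) = 0 - 1*(-4) = 0 + 4 = 4)
J(M, b) = 6 - 3*M (J(M, b) = (2 + 4) - 3*M = 6 - 3*M)
153*J(-12, -8) - 30 = 153*(6 - 3*(-12)) - 30 = 153*(6 + 36) - 30 = 153*42 - 30 = 6426 - 30 = 6396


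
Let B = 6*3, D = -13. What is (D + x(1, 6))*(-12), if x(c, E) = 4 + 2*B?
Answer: -324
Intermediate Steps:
B = 18
x(c, E) = 40 (x(c, E) = 4 + 2*18 = 4 + 36 = 40)
(D + x(1, 6))*(-12) = (-13 + 40)*(-12) = 27*(-12) = -324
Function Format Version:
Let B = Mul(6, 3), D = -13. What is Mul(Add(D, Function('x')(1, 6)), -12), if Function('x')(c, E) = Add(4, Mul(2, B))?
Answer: -324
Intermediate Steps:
B = 18
Function('x')(c, E) = 40 (Function('x')(c, E) = Add(4, Mul(2, 18)) = Add(4, 36) = 40)
Mul(Add(D, Function('x')(1, 6)), -12) = Mul(Add(-13, 40), -12) = Mul(27, -12) = -324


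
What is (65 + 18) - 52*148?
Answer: -7613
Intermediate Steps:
(65 + 18) - 52*148 = 83 - 7696 = -7613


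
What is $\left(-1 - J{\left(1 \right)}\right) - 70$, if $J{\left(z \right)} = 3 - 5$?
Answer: $-69$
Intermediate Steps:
$J{\left(z \right)} = -2$ ($J{\left(z \right)} = 3 - 5 = -2$)
$\left(-1 - J{\left(1 \right)}\right) - 70 = \left(-1 - -2\right) - 70 = \left(-1 + 2\right) - 70 = 1 - 70 = -69$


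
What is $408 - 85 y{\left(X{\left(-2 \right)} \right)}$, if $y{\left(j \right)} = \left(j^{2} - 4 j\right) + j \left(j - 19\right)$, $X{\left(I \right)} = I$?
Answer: $-4182$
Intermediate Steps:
$y{\left(j \right)} = j^{2} - 4 j + j \left(-19 + j\right)$ ($y{\left(j \right)} = \left(j^{2} - 4 j\right) + j \left(-19 + j\right) = j^{2} - 4 j + j \left(-19 + j\right)$)
$408 - 85 y{\left(X{\left(-2 \right)} \right)} = 408 - 85 \left(- 2 \left(-23 + 2 \left(-2\right)\right)\right) = 408 - 85 \left(- 2 \left(-23 - 4\right)\right) = 408 - 85 \left(\left(-2\right) \left(-27\right)\right) = 408 - 4590 = -4182$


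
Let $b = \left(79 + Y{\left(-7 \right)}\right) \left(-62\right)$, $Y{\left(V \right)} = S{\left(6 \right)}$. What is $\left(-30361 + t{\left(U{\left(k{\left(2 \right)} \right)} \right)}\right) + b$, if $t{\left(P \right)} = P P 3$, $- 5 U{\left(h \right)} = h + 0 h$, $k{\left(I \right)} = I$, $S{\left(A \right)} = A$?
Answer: $- \frac{890763}{25} \approx -35631.0$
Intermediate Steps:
$Y{\left(V \right)} = 6$
$U{\left(h \right)} = - \frac{h}{5}$ ($U{\left(h \right)} = - \frac{h + 0 h}{5} = - \frac{h + 0}{5} = - \frac{h}{5}$)
$b = -5270$ ($b = \left(79 + 6\right) \left(-62\right) = 85 \left(-62\right) = -5270$)
$t{\left(P \right)} = 3 P^{2}$ ($t{\left(P \right)} = P^{2} \cdot 3 = 3 P^{2}$)
$\left(-30361 + t{\left(U{\left(k{\left(2 \right)} \right)} \right)}\right) + b = \left(-30361 + 3 \left(\left(- \frac{1}{5}\right) 2\right)^{2}\right) - 5270 = \left(-30361 + 3 \left(- \frac{2}{5}\right)^{2}\right) - 5270 = \left(-30361 + 3 \cdot \frac{4}{25}\right) - 5270 = \left(-30361 + \frac{12}{25}\right) - 5270 = - \frac{759013}{25} - 5270 = - \frac{890763}{25}$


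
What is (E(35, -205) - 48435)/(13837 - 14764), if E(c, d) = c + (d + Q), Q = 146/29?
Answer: 1409399/26883 ≈ 52.427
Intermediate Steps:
Q = 146/29 (Q = 146*(1/29) = 146/29 ≈ 5.0345)
E(c, d) = 146/29 + c + d (E(c, d) = c + (d + 146/29) = c + (146/29 + d) = 146/29 + c + d)
(E(35, -205) - 48435)/(13837 - 14764) = ((146/29 + 35 - 205) - 48435)/(13837 - 14764) = (-4784/29 - 48435)/(-927) = -1409399/29*(-1/927) = 1409399/26883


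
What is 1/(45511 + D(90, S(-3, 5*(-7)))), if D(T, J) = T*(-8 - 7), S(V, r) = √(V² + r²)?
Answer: 1/44161 ≈ 2.2644e-5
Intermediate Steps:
D(T, J) = -15*T (D(T, J) = T*(-15) = -15*T)
1/(45511 + D(90, S(-3, 5*(-7)))) = 1/(45511 - 15*90) = 1/(45511 - 1350) = 1/44161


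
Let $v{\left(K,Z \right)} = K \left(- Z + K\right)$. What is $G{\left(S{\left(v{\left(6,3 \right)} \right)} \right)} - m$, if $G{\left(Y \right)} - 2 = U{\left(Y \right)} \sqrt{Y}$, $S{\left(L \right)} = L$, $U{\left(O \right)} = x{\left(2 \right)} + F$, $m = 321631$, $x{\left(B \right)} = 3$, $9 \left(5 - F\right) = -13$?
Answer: $-321629 + \frac{85 \sqrt{2}}{3} \approx -3.2159 \cdot 10^{5}$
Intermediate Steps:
$F = \frac{58}{9}$ ($F = 5 - - \frac{13}{9} = 5 + \frac{13}{9} = \frac{58}{9} \approx 6.4444$)
$v{\left(K,Z \right)} = K \left(K - Z\right)$
$U{\left(O \right)} = \frac{85}{9}$ ($U{\left(O \right)} = 3 + \frac{58}{9} = \frac{85}{9}$)
$G{\left(Y \right)} = 2 + \frac{85 \sqrt{Y}}{9}$
$G{\left(S{\left(v{\left(6,3 \right)} \right)} \right)} - m = \left(2 + \frac{85 \sqrt{6 \left(6 - 3\right)}}{9}\right) - 321631 = \left(2 + \frac{85 \sqrt{6 \cdot 3}}{9}\right) - 321631 = \left(2 + \frac{85 \sqrt{18}}{9}\right) - 321631 = \left(2 + \frac{85 \cdot 3 \sqrt{2}}{9}\right) - 321631 = \left(2 + \frac{85 \sqrt{2}}{3}\right) - 321631 = -321629 + \frac{85 \sqrt{2}}{3}$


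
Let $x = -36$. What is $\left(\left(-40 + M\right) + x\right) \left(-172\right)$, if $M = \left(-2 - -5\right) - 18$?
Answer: $15652$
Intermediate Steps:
$M = -15$ ($M = \left(-2 + 5\right) - 18 = 3 - 18 = -15$)
$\left(\left(-40 + M\right) + x\right) \left(-172\right) = \left(\left(-40 - 15\right) - 36\right) \left(-172\right) = \left(-55 - 36\right) \left(-172\right) = \left(-91\right) \left(-172\right) = 15652$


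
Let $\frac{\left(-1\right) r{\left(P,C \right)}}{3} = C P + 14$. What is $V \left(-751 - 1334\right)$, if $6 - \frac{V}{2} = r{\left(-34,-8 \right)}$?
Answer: $-3602880$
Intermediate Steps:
$r{\left(P,C \right)} = -42 - 3 C P$ ($r{\left(P,C \right)} = - 3 \left(C P + 14\right) = - 3 \left(14 + C P\right) = -42 - 3 C P$)
$V = 1728$ ($V = 12 - 2 \left(-42 - \left(-24\right) \left(-34\right)\right) = 12 - 2 \left(-42 - 816\right) = 12 - -1716 = 12 + 1716 = 1728$)
$V \left(-751 - 1334\right) = 1728 \left(-751 - 1334\right) = 1728 \left(-2085\right) = -3602880$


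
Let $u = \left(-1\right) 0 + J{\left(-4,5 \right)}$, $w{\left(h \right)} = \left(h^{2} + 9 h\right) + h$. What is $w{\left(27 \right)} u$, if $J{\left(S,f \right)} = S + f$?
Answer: $999$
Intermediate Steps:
$w{\left(h \right)} = h^{2} + 10 h$
$u = 1$ ($u = \left(-1\right) 0 + \left(-4 + 5\right) = 0 + 1 = 1$)
$w{\left(27 \right)} u = 27 \left(10 + 27\right) 1 = 27 \cdot 37 \cdot 1 = 999 \cdot 1 = 999$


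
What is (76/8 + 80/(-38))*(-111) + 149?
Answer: -25529/38 ≈ -671.82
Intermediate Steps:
(76/8 + 80/(-38))*(-111) + 149 = (76*(⅛) + 80*(-1/38))*(-111) + 149 = (19/2 - 40/19)*(-111) + 149 = (281/38)*(-111) + 149 = -31191/38 + 149 = -25529/38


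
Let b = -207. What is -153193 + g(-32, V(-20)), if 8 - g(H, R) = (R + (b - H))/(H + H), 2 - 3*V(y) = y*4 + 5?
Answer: -459562/3 ≈ -1.5319e+5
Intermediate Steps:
V(y) = -1 - 4*y/3 (V(y) = ⅔ - (y*4 + 5)/3 = ⅔ - (4*y + 5)/3 = ⅔ - (5 + 4*y)/3 = ⅔ + (-5/3 - 4*y/3) = -1 - 4*y/3)
g(H, R) = 8 - (-207 + R - H)/(2*H) (g(H, R) = 8 - (R + (-207 - H))/(H + H) = 8 - (-207 + R - H)/(2*H))
-153193 + g(-32, V(-20)) = -153193 + (½)*(207 - (-1 - 4/3*(-20)) + 17*(-32))/(-32) = -153193 + (½)*(-1/32)*(207 - (-1 + 80/3) - 544) = -153193 + (½)*(-1/32)*(207 - 1*77/3 - 544) = -153193 + (½)*(-1/32)*(207 - 77/3 - 544) = -153193 + (½)*(-1/32)*(-1088/3) = -153193 + 17/3 = -459562/3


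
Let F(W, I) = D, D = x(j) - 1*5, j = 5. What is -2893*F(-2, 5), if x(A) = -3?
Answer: 23144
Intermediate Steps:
D = -8 (D = -3 - 1*5 = -3 - 5 = -8)
F(W, I) = -8
-2893*F(-2, 5) = -2893*(-8) = 23144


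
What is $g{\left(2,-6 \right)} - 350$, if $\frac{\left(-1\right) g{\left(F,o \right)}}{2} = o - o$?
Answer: $-350$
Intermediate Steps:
$g{\left(F,o \right)} = 0$ ($g{\left(F,o \right)} = - 2 \left(o - o\right) = \left(-2\right) 0 = 0$)
$g{\left(2,-6 \right)} - 350 = 0 - 350 = -350$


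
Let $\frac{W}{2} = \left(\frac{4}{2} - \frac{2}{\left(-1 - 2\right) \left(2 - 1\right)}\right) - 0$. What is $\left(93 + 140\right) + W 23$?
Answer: $\frac{1067}{3} \approx 355.67$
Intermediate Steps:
$W = \frac{16}{3}$ ($W = 2 \left(\left(\frac{4}{2} - \frac{2}{\left(-1 - 2\right) \left(2 - 1\right)}\right) - 0\right) = 2 \left(\left(4 \cdot \frac{1}{2} - \frac{2}{\left(-3\right) 1}\right) + 0\right) = 2 \left(\left(2 - \frac{2}{-3}\right) + 0\right) = 2 \left(\left(2 - - \frac{2}{3}\right) + 0\right) = 2 \left(\left(2 + \frac{2}{3}\right) + 0\right) = 2 \left(\frac{8}{3} + 0\right) = 2 \cdot \frac{8}{3} = \frac{16}{3} \approx 5.3333$)
$\left(93 + 140\right) + W 23 = \left(93 + 140\right) + \frac{16}{3} \cdot 23 = 233 + \frac{368}{3} = \frac{1067}{3}$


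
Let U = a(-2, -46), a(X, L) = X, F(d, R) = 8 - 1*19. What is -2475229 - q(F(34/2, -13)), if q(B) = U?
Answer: -2475227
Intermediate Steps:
F(d, R) = -11 (F(d, R) = 8 - 19 = -11)
U = -2
q(B) = -2
-2475229 - q(F(34/2, -13)) = -2475229 - 1*(-2) = -2475229 + 2 = -2475227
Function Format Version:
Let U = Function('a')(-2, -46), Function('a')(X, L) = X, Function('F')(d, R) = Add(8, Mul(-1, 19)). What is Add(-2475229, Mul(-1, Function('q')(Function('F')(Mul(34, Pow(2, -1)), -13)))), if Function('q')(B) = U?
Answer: -2475227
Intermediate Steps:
Function('F')(d, R) = -11 (Function('F')(d, R) = Add(8, -19) = -11)
U = -2
Function('q')(B) = -2
Add(-2475229, Mul(-1, Function('q')(Function('F')(Mul(34, Pow(2, -1)), -13)))) = Add(-2475229, Mul(-1, -2)) = Add(-2475229, 2) = -2475227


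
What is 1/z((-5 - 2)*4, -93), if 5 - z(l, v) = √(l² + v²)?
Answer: -5/9408 - √9433/9408 ≈ -0.010855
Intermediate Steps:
z(l, v) = 5 - √(l² + v²)
1/z((-5 - 2)*4, -93) = 1/(5 - √(((-5 - 2)*4)² + (-93)²)) = 1/(5 - √((-7*4)² + 8649)) = 1/(5 - √((-28)² + 8649)) = 1/(5 - √(784 + 8649)) = 1/(5 - √9433)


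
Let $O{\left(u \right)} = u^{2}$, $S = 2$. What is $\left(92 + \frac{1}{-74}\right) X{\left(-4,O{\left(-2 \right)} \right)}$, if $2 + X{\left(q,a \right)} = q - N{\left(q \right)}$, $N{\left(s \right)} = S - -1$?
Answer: $- \frac{61263}{74} \approx -827.88$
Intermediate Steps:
$N{\left(s \right)} = 3$ ($N{\left(s \right)} = 2 - -1 = 2 + 1 = 3$)
$X{\left(q,a \right)} = -5 + q$ ($X{\left(q,a \right)} = -2 + \left(q - 3\right) = -2 + \left(-3 + q\right) = -5 + q$)
$\left(92 + \frac{1}{-74}\right) X{\left(-4,O{\left(-2 \right)} \right)} = \left(92 + \frac{1}{-74}\right) \left(-5 - 4\right) = \left(92 - \frac{1}{74}\right) \left(-9\right) = \frac{6807}{74} \left(-9\right) = - \frac{61263}{74}$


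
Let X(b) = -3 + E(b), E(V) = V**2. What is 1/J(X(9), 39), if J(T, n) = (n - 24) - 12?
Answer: 1/3 ≈ 0.33333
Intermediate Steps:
X(b) = -3 + b**2
J(T, n) = -36 + n (J(T, n) = (-24 + n) - 12 = -36 + n)
1/J(X(9), 39) = 1/(-36 + 39) = 1/3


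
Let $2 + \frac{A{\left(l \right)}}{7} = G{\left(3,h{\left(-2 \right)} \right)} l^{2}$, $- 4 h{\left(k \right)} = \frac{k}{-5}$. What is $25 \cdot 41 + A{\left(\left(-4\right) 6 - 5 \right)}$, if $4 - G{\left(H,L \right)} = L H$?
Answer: $\frac{263251}{10} \approx 26325.0$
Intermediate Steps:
$h{\left(k \right)} = \frac{k}{20}$ ($h{\left(k \right)} = - \frac{k \frac{1}{-5}}{4} = - \frac{k \left(- \frac{1}{5}\right)}{4} = - \frac{\left(- \frac{1}{5}\right) k}{4} = \frac{k}{20}$)
$G{\left(H,L \right)} = 4 - H L$ ($G{\left(H,L \right)} = 4 - L H = 4 - H L$)
$A{\left(l \right)} = -14 + \frac{301 l^{2}}{10}$ ($A{\left(l \right)} = -14 + 7 \left(4 - 3 \cdot \frac{1}{20} \left(-2\right)\right) l^{2} = -14 + 7 \left(4 - 3 \left(- \frac{1}{10}\right)\right) l^{2} = -14 + 7 \left(4 + \frac{3}{10}\right) l^{2} = -14 + 7 \frac{43 l^{2}}{10} = -14 + \frac{301 l^{2}}{10}$)
$25 \cdot 41 + A{\left(\left(-4\right) 6 - 5 \right)} = 25 \cdot 41 - \left(14 - \frac{301 \left(\left(-4\right) 6 - 5\right)^{2}}{10}\right) = 1025 - \left(14 - \frac{301 \left(-24 - 5\right)^{2}}{10}\right) = 1025 - \left(14 - \frac{301 \left(-29\right)^{2}}{10}\right) = 1025 + \left(-14 + \frac{301}{10} \cdot 841\right) = 1025 + \left(-14 + \frac{253141}{10}\right) = 1025 + \frac{253001}{10} = \frac{263251}{10}$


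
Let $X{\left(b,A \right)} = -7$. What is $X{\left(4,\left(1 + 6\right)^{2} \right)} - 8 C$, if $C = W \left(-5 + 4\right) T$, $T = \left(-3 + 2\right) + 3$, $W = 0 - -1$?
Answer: $9$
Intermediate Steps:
$W = 1$ ($W = 0 + 1 = 1$)
$T = 2$ ($T = -1 + 3 = 2$)
$C = -2$ ($C = 1 \left(-5 + 4\right) 2 = 1 \left(-1\right) 2 = \left(-1\right) 2 = -2$)
$X{\left(4,\left(1 + 6\right)^{2} \right)} - 8 C = -7 - -16 = -7 + 16 = 9$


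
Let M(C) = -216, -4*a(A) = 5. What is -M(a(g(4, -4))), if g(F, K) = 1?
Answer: 216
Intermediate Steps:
a(A) = -5/4 (a(A) = -¼*5 = -5/4)
-M(a(g(4, -4))) = -1*(-216) = 216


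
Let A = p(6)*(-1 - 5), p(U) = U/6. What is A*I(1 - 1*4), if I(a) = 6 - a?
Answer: -54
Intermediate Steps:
p(U) = U/6 (p(U) = U*(1/6) = U/6)
A = -6 (A = ((1/6)*6)*(-1 - 5) = 1*(-6) = -6)
A*I(1 - 1*4) = -6*(6 - (1 - 1*4)) = -6*(6 - (1 - 4)) = -6*(6 - 1*(-3)) = -6*(6 + 3) = -6*9 = -54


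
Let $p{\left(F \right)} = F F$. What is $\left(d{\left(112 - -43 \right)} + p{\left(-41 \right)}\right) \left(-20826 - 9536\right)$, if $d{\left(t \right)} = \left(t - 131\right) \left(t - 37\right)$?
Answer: $-137023706$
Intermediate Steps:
$p{\left(F \right)} = F^{2}$
$d{\left(t \right)} = \left(-131 + t\right) \left(-37 + t\right)$
$\left(d{\left(112 - -43 \right)} + p{\left(-41 \right)}\right) \left(-20826 - 9536\right) = \left(\left(4847 + \left(112 - -43\right)^{2} - 168 \left(112 - -43\right)\right) + \left(-41\right)^{2}\right) \left(-20826 - 9536\right) = \left(\left(4847 + \left(112 + 43\right)^{2} - 168 \left(112 + 43\right)\right) + 1681\right) \left(-30362\right) = \left(\left(4847 + 155^{2} - 26040\right) + 1681\right) \left(-30362\right) = \left(\left(4847 + 24025 - 26040\right) + 1681\right) \left(-30362\right) = \left(2832 + 1681\right) \left(-30362\right) = 4513 \left(-30362\right) = -137023706$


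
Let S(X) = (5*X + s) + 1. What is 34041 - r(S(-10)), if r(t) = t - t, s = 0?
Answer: 34041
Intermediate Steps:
S(X) = 1 + 5*X (S(X) = (5*X + 0) + 1 = 5*X + 1 = 1 + 5*X)
r(t) = 0
34041 - r(S(-10)) = 34041 - 1*0 = 34041 + 0 = 34041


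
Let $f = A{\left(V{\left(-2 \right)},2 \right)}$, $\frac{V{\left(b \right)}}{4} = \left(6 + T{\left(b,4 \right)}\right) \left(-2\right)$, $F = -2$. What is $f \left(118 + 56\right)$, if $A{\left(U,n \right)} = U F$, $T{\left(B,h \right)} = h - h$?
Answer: $16704$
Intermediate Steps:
$T{\left(B,h \right)} = 0$
$V{\left(b \right)} = -48$ ($V{\left(b \right)} = 4 \left(6 + 0\right) \left(-2\right) = 4 \cdot 6 \left(-2\right) = 4 \left(-12\right) = -48$)
$A{\left(U,n \right)} = - 2 U$ ($A{\left(U,n \right)} = U \left(-2\right) = - 2 U$)
$f = 96$ ($f = \left(-2\right) \left(-48\right) = 96$)
$f \left(118 + 56\right) = 96 \left(118 + 56\right) = 96 \cdot 174 = 16704$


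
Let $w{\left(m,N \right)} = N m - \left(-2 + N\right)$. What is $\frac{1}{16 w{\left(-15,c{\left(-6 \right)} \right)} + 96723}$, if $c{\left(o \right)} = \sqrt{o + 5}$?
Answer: $\frac{96755}{9361595561} + \frac{256 i}{9361595561} \approx 1.0335 \cdot 10^{-5} + 2.7346 \cdot 10^{-8} i$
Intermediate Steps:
$c{\left(o \right)} = \sqrt{5 + o}$
$w{\left(m,N \right)} = 2 - N + N m$
$\frac{1}{16 w{\left(-15,c{\left(-6 \right)} \right)} + 96723} = \frac{1}{16 \left(2 - \sqrt{5 - 6} + \sqrt{5 - 6} \left(-15\right)\right) + 96723} = \frac{1}{16 \left(2 - \sqrt{-1} + \sqrt{-1} \left(-15\right)\right) + 96723} = \frac{1}{16 \left(2 - i + i \left(-15\right)\right) + 96723} = \frac{1}{16 \left(2 - i - 15 i\right) + 96723} = \frac{1}{16 \left(2 - 16 i\right) + 96723} = \frac{1}{\left(32 - 256 i\right) + 96723} = \frac{1}{96755 - 256 i} = \frac{96755 + 256 i}{9361595561}$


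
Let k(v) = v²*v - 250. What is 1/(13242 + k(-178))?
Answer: -1/5626760 ≈ -1.7772e-7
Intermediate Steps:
k(v) = -250 + v³ (k(v) = v³ - 250 = -250 + v³)
1/(13242 + k(-178)) = 1/(13242 + (-250 + (-178)³)) = 1/(13242 + (-250 - 5639752)) = 1/(13242 - 5640002) = 1/(-5626760) = -1/5626760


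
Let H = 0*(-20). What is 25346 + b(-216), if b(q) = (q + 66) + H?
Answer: 25196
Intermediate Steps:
H = 0
b(q) = 66 + q (b(q) = (q + 66) + 0 = (66 + q) + 0 = 66 + q)
25346 + b(-216) = 25346 + (66 - 216) = 25346 - 150 = 25196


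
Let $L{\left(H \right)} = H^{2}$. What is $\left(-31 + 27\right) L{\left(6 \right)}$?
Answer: $-144$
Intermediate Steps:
$\left(-31 + 27\right) L{\left(6 \right)} = \left(-31 + 27\right) 6^{2} = \left(-4\right) 36 = -144$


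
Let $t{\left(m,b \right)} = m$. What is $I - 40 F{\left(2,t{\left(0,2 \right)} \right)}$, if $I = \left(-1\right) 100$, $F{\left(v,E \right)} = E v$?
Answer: $-100$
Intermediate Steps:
$I = -100$
$I - 40 F{\left(2,t{\left(0,2 \right)} \right)} = -100 - 40 \cdot 0 \cdot 2 = -100 - 0 = -100 + 0 = -100$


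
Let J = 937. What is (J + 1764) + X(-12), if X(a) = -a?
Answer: 2713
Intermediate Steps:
(J + 1764) + X(-12) = (937 + 1764) - 1*(-12) = 2701 + 12 = 2713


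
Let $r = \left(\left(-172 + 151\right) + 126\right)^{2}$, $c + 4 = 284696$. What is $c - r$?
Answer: $273667$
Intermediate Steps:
$c = 284692$ ($c = -4 + 284696 = 284692$)
$r = 11025$ ($r = \left(-21 + 126\right)^{2} = 105^{2} = 11025$)
$c - r = 284692 - 11025 = 273667$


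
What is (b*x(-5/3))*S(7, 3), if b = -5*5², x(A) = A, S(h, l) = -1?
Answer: -625/3 ≈ -208.33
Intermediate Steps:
b = -125 (b = -5*25 = -125)
(b*x(-5/3))*S(7, 3) = -(-625)/3*(-1) = -125*(-5/3)*(-1) = (625/3)*(-1) = -625/3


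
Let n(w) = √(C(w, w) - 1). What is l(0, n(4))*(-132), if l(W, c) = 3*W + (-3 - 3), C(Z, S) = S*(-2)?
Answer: 792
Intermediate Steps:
C(Z, S) = -2*S
n(w) = √(-1 - 2*w) (n(w) = √(-2*w - 1) = √(-1 - 2*w))
l(W, c) = -6 + 3*W (l(W, c) = 3*W - 6 = -6 + 3*W)
l(0, n(4))*(-132) = (-6 + 3*0)*(-132) = (-6 + 0)*(-132) = -6*(-132) = 792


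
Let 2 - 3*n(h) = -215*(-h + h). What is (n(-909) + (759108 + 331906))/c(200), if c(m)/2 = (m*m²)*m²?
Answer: 818261/480000000000 ≈ 1.7047e-6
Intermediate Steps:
n(h) = ⅔ (n(h) = ⅔ - (-215)*(-h + h)/3 = ⅔ - (-215)*0/3 = ⅔ - ⅓*0 = ⅔ + 0 = ⅔)
c(m) = 2*m⁵ (c(m) = 2*((m*m²)*m²) = 2*(m³*m²) = 2*m⁵)
(n(-909) + (759108 + 331906))/c(200) = (⅔ + (759108 + 331906))/((2*200⁵)) = (⅔ + 1091014)/((2*320000000000)) = (3273044/3)/640000000000 = (3273044/3)*(1/640000000000) = 818261/480000000000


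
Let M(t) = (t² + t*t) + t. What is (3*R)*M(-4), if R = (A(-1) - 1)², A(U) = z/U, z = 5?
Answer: 3024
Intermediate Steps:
A(U) = 5/U
M(t) = t + 2*t² (M(t) = (t² + t²) + t = 2*t² + t = t + 2*t²)
R = 36 (R = (5/(-1) - 1)² = (5*(-1) - 1)² = (-5 - 1)² = (-6)² = 36)
(3*R)*M(-4) = (3*36)*(-4*(1 + 2*(-4))) = 108*(-4*(1 - 8)) = 108*(-4*(-7)) = 108*28 = 3024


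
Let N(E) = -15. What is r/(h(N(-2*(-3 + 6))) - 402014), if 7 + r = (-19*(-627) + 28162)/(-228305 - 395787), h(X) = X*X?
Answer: 629817/35821900084 ≈ 1.7582e-5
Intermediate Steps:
h(X) = X**2
r = -629817/89156 (r = -7 + (-19*(-627) + 28162)/(-228305 - 395787) = -7 + (11913 + 28162)/(-624092) = -7 + 40075*(-1/624092) = -7 - 5725/89156 = -629817/89156 ≈ -7.0642)
r/(h(N(-2*(-3 + 6))) - 402014) = -629817/(89156*((-15)**2 - 402014)) = -629817/(89156*(225 - 402014)) = -629817/89156/(-401789) = -629817/89156*(-1/401789) = 629817/35821900084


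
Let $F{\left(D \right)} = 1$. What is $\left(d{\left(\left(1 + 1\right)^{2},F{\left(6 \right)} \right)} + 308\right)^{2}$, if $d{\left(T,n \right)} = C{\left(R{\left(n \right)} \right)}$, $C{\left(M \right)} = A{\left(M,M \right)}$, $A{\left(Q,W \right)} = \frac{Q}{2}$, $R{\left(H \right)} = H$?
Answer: $\frac{380689}{4} \approx 95172.0$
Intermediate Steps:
$A{\left(Q,W \right)} = \frac{Q}{2}$ ($A{\left(Q,W \right)} = Q \frac{1}{2} = \frac{Q}{2}$)
$C{\left(M \right)} = \frac{M}{2}$
$d{\left(T,n \right)} = \frac{n}{2}$
$\left(d{\left(\left(1 + 1\right)^{2},F{\left(6 \right)} \right)} + 308\right)^{2} = \left(\frac{1}{2} \cdot 1 + 308\right)^{2} = \left(\frac{1}{2} + 308\right)^{2} = \left(\frac{617}{2}\right)^{2} = \frac{380689}{4}$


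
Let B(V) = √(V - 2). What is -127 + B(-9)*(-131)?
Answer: -127 - 131*I*√11 ≈ -127.0 - 434.48*I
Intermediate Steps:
B(V) = √(-2 + V)
-127 + B(-9)*(-131) = -127 + √(-2 - 9)*(-131) = -127 + √(-11)*(-131) = -127 + (I*√11)*(-131) = -127 - 131*I*√11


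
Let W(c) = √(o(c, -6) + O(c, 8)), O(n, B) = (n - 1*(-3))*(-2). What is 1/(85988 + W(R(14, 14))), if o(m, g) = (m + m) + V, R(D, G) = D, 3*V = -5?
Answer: 257964/22181808455 - I*√69/22181808455 ≈ 1.163e-5 - 3.7448e-10*I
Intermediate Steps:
V = -5/3 (V = (⅓)*(-5) = -5/3 ≈ -1.6667)
o(m, g) = -5/3 + 2*m (o(m, g) = (m + m) - 5/3 = 2*m - 5/3 = -5/3 + 2*m)
O(n, B) = -6 - 2*n (O(n, B) = (n + 3)*(-2) = (3 + n)*(-2) = -6 - 2*n)
W(c) = I*√69/3 (W(c) = √((-5/3 + 2*c) + (-6 - 2*c)) = √(-23/3) = I*√69/3)
1/(85988 + W(R(14, 14))) = 1/(85988 + I*√69/3)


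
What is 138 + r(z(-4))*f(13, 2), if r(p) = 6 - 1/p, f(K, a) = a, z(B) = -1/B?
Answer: 142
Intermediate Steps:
138 + r(z(-4))*f(13, 2) = 138 + (6 - 1/((-1/(-4))))*2 = 138 + (6 - 1/((-1*(-¼))))*2 = 138 + (6 - 1/¼)*2 = 138 + (6 - 1*4)*2 = 138 + (6 - 4)*2 = 138 + 2*2 = 138 + 4 = 142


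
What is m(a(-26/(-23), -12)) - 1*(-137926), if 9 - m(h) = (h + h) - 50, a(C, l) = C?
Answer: 3173603/23 ≈ 1.3798e+5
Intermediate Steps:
m(h) = 59 - 2*h (m(h) = 9 - ((h + h) - 50) = 9 - (2*h - 50) = 9 - (-50 + 2*h) = 9 + (50 - 2*h) = 59 - 2*h)
m(a(-26/(-23), -12)) - 1*(-137926) = (59 - (-52)/(-23)) - 1*(-137926) = (59 - (-52)*(-1)/23) + 137926 = (59 - 2*26/23) + 137926 = (59 - 52/23) + 137926 = 1305/23 + 137926 = 3173603/23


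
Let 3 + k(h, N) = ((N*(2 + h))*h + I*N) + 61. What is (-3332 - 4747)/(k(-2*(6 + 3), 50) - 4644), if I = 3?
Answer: -8079/9964 ≈ -0.81082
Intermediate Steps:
k(h, N) = 58 + 3*N + N*h*(2 + h) (k(h, N) = -3 + (((N*(2 + h))*h + 3*N) + 61) = -3 + ((N*h*(2 + h) + 3*N) + 61) = -3 + ((3*N + N*h*(2 + h)) + 61) = -3 + (61 + 3*N + N*h*(2 + h)) = 58 + 3*N + N*h*(2 + h))
(-3332 - 4747)/(k(-2*(6 + 3), 50) - 4644) = (-3332 - 4747)/((58 + 3*50 + 50*(-2*(6 + 3))² + 2*50*(-2*(6 + 3))) - 4644) = -8079/((58 + 150 + 50*(-2*9)² + 2*50*(-2*9)) - 4644) = -8079/((58 + 150 + 50*(-18)² + 2*50*(-18)) - 4644) = -8079/((58 + 150 + 50*324 - 1800) - 4644) = -8079/((58 + 150 + 16200 - 1800) - 4644) = -8079/(14608 - 4644) = -8079/9964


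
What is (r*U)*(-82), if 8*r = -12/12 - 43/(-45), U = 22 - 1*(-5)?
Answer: 123/10 ≈ 12.300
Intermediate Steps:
U = 27 (U = 22 + 5 = 27)
r = -1/180 (r = (-12/12 - 43/(-45))/8 = (-12*1/12 - 43*(-1/45))/8 = (-1 + 43/45)/8 = (⅛)*(-2/45) = -1/180 ≈ -0.0055556)
(r*U)*(-82) = -1/180*27*(-82) = -3/20*(-82) = 123/10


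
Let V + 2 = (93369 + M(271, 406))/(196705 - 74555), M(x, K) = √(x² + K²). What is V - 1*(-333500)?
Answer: 40736874069/122150 + √238277/122150 ≈ 3.3350e+5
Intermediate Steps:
M(x, K) = √(K² + x²)
V = -150931/122150 + √238277/122150 (V = -2 + (93369 + √(406² + 271²))/(196705 - 74555) = -2 + (93369 + √(164836 + 73441))/122150 = -2 + (93369 + √238277)*(1/122150) = -2 + (93369/122150 + √238277/122150) = -150931/122150 + √238277/122150 ≈ -1.2316)
V - 1*(-333500) = (-150931/122150 + √238277/122150) - 1*(-333500) = (-150931/122150 + √238277/122150) + 333500 = 40736874069/122150 + √238277/122150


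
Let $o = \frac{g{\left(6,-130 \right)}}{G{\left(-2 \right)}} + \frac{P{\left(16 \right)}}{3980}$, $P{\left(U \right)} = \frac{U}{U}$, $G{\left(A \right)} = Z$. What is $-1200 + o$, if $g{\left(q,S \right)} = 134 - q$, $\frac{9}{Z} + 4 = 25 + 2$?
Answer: $- \frac{31266871}{35820} \approx -872.89$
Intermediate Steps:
$Z = \frac{9}{23}$ ($Z = \frac{9}{-4 + \left(25 + 2\right)} = \frac{9}{-4 + 27} = \frac{9}{23} \approx 0.3913$)
$G{\left(A \right)} = \frac{9}{23}$
$P{\left(U \right)} = 1$
$o = \frac{11717129}{35820}$ ($o = \frac{134 - 6}{\frac{9}{23}} + 1 \cdot \frac{1}{3980} = \left(134 - 6\right) \frac{23}{9} + 1 \cdot \frac{1}{3980} = 128 \cdot \frac{23}{9} + \frac{1}{3980} = \frac{2944}{9} + \frac{1}{3980} = \frac{11717129}{35820} \approx 327.11$)
$-1200 + o = -1200 + \frac{11717129}{35820} = - \frac{31266871}{35820}$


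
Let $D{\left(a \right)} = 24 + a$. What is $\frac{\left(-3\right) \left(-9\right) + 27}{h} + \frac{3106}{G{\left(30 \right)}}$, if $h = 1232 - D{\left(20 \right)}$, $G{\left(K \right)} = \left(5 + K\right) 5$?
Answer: $\frac{68507}{3850} \approx 17.794$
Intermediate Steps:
$G{\left(K \right)} = 25 + 5 K$
$h = 1188$ ($h = 1232 - \left(24 + 20\right) = 1232 - 44 = 1188$)
$\frac{\left(-3\right) \left(-9\right) + 27}{h} + \frac{3106}{G{\left(30 \right)}} = \frac{\left(-3\right) \left(-9\right) + 27}{1188} + \frac{3106}{25 + 5 \cdot 30} = \left(27 + 27\right) \frac{1}{1188} + \frac{3106}{25 + 150} = 54 \cdot \frac{1}{1188} + \frac{3106}{175} = \frac{1}{22} + 3106 \cdot \frac{1}{175} = \frac{1}{22} + \frac{3106}{175} = \frac{68507}{3850}$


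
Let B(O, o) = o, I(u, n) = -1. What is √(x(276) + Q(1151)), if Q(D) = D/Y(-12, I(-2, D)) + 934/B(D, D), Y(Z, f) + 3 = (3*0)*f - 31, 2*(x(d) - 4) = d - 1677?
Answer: I*√279317711846/19567 ≈ 27.01*I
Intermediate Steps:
x(d) = -1669/2 + d/2 (x(d) = 4 + (d - 1677)/2 = 4 + (-1677 + d)/2 = 4 + (-1677/2 + d/2) = -1669/2 + d/2)
Y(Z, f) = -34 (Y(Z, f) = -3 + ((3*0)*f - 31) = -3 + (0*f - 31) = -3 + (0 - 31) = -3 - 31 = -34)
Q(D) = 934/D - D/34 (Q(D) = D/(-34) + 934/D = D*(-1/34) + 934/D = -D/34 + 934/D = 934/D - D/34)
√(x(276) + Q(1151)) = √((-1669/2 + (½)*276) + (934/1151 - 1/34*1151)) = √((-1669/2 + 138) + (934*(1/1151) - 1151/34)) = √(-1393/2 + (934/1151 - 1151/34)) = √(-1393/2 - 1293045/39134) = √(-14274938/19567) = I*√279317711846/19567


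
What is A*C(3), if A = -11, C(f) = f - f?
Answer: 0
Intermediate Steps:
C(f) = 0
A*C(3) = -11*0 = 0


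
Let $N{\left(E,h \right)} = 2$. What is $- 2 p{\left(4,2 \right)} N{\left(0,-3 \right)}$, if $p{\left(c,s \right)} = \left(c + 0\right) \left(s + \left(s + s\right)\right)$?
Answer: $-96$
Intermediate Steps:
$p{\left(c,s \right)} = 3 c s$ ($p{\left(c,s \right)} = c \left(s + 2 s\right) = c 3 s = 3 c s$)
$- 2 p{\left(4,2 \right)} N{\left(0,-3 \right)} = - 2 \cdot 3 \cdot 4 \cdot 2 \cdot 2 = \left(-2\right) 24 \cdot 2 = \left(-48\right) 2 = -96$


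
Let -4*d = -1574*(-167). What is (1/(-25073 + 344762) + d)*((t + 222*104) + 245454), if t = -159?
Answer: -3758829659502919/213126 ≈ -1.7637e+10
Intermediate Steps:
d = -131429/2 (d = -(-787)*(-167)/2 = -¼*262858 = -131429/2 ≈ -65715.)
(1/(-25073 + 344762) + d)*((t + 222*104) + 245454) = (1/(-25073 + 344762) - 131429/2)*((-159 + 222*104) + 245454) = (1/319689 - 131429/2)*((-159 + 23088) + 245454) = (1/319689 - 131429/2)*(22929 + 245454) = -42016405579/639378*268383 = -3758829659502919/213126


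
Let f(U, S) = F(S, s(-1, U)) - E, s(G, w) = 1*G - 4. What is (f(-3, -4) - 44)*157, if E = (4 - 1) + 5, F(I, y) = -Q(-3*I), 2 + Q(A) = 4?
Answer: -8478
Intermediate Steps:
Q(A) = 2 (Q(A) = -2 + 4 = 2)
s(G, w) = -4 + G (s(G, w) = G - 4 = -4 + G)
F(I, y) = -2 (F(I, y) = -1*2 = -2)
E = 8 (E = 3 + 5 = 8)
f(U, S) = -10 (f(U, S) = -2 - 1*8 = -2 - 8 = -10)
(f(-3, -4) - 44)*157 = (-10 - 44)*157 = -54*157 = -8478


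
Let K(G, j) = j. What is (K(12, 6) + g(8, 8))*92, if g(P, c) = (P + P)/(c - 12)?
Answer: 184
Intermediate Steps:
g(P, c) = 2*P/(-12 + c) (g(P, c) = (2*P)/(-12 + c) = 2*P/(-12 + c))
(K(12, 6) + g(8, 8))*92 = (6 + 2*8/(-12 + 8))*92 = (6 + 2*8/(-4))*92 = (6 + 2*8*(-1/4))*92 = (6 - 4)*92 = 2*92 = 184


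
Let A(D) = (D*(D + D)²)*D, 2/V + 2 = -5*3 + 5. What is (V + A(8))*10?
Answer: 491515/3 ≈ 1.6384e+5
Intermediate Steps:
V = -⅙ (V = 2/(-2 + (-5*3 + 5)) = 2/(-2 + (-15 + 5)) = 2/(-2 - 10) = 2/(-12) = 2*(-1/12) = -⅙ ≈ -0.16667)
A(D) = 4*D⁴ (A(D) = (D*(2*D)²)*D = (D*(4*D²))*D = (4*D³)*D = 4*D⁴)
(V + A(8))*10 = (-⅙ + 4*8⁴)*10 = (-⅙ + 4*4096)*10 = (-⅙ + 16384)*10 = (98303/6)*10 = 491515/3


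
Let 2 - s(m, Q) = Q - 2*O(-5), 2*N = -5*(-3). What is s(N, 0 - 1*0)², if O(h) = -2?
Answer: 4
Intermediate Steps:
N = 15/2 (N = (-5*(-3))/2 = (½)*15 = 15/2 ≈ 7.5000)
s(m, Q) = -2 - Q (s(m, Q) = 2 - (Q - 2*(-2)) = 2 - (Q + 4) = 2 - (4 + Q) = 2 + (-4 - Q) = -2 - Q)
s(N, 0 - 1*0)² = (-2 - (0 - 1*0))² = (-2 - (0 + 0))² = (-2 - 1*0)² = (-2 + 0)² = (-2)² = 4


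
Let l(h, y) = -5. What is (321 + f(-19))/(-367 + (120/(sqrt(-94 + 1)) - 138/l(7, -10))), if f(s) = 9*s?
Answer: -39455250/89394079 + 150000*I*sqrt(93)/89394079 ≈ -0.44136 + 0.016182*I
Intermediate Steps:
(321 + f(-19))/(-367 + (120/(sqrt(-94 + 1)) - 138/l(7, -10))) = (321 + 9*(-19))/(-367 + (120/(sqrt(-94 + 1)) - 138/(-5))) = (321 - 171)/(-367 + (120/(sqrt(-93)) - 138*(-1/5))) = 150/(-367 + (120/((I*sqrt(93))) + 138/5)) = 150/(-367 + (120*(-I*sqrt(93)/93) + 138/5)) = 150/(-367 + (-40*I*sqrt(93)/31 + 138/5)) = 150/(-367 + (138/5 - 40*I*sqrt(93)/31)) = 150/(-1697/5 - 40*I*sqrt(93)/31)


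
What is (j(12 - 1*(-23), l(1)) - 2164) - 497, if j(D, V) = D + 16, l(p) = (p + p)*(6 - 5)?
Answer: -2610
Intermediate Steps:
l(p) = 2*p (l(p) = (2*p)*1 = 2*p)
j(D, V) = 16 + D
(j(12 - 1*(-23), l(1)) - 2164) - 497 = ((16 + (12 - 1*(-23))) - 2164) - 497 = ((16 + (12 + 23)) - 2164) - 497 = ((16 + 35) - 2164) - 497 = (51 - 2164) - 497 = -2113 - 497 = -2610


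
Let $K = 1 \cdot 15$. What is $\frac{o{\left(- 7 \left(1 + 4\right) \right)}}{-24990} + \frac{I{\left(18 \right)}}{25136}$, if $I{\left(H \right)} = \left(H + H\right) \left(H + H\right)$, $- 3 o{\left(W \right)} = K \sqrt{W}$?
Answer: $\frac{81}{1571} + \frac{i \sqrt{35}}{4998} \approx 0.05156 + 0.0011837 i$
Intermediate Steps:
$K = 15$
$o{\left(W \right)} = - 5 \sqrt{W}$ ($o{\left(W \right)} = - \frac{15 \sqrt{W}}{3} = - 5 \sqrt{W}$)
$I{\left(H \right)} = 4 H^{2}$ ($I{\left(H \right)} = 2 H 2 H = 4 H^{2}$)
$\frac{o{\left(- 7 \left(1 + 4\right) \right)}}{-24990} + \frac{I{\left(18 \right)}}{25136} = \frac{\left(-5\right) \sqrt{- 7 \left(1 + 4\right)}}{-24990} + \frac{4 \cdot 18^{2}}{25136} = - 5 \sqrt{\left(-7\right) 5} \left(- \frac{1}{24990}\right) + 4 \cdot 324 \cdot \frac{1}{25136} = - 5 \sqrt{-35} \left(- \frac{1}{24990}\right) + 1296 \cdot \frac{1}{25136} = - 5 i \sqrt{35} \left(- \frac{1}{24990}\right) + \frac{81}{1571} = \frac{i \sqrt{35}}{4998} + \frac{81}{1571} = \frac{81}{1571} + \frac{i \sqrt{35}}{4998}$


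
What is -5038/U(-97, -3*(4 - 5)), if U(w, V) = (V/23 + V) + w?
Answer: 115874/2159 ≈ 53.670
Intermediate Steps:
U(w, V) = w + 24*V/23 (U(w, V) = (V*(1/23) + V) + w = (V/23 + V) + w = 24*V/23 + w = w + 24*V/23)
-5038/U(-97, -3*(4 - 5)) = -5038/(-97 + 24*(-3*(4 - 5))/23) = -5038/(-97 + 24*(-3*(-1))/23) = -5038/(-97 + (24/23)*3) = -5038/(-97 + 72/23) = -5038/(-2159/23) = -5038*(-23/2159) = 115874/2159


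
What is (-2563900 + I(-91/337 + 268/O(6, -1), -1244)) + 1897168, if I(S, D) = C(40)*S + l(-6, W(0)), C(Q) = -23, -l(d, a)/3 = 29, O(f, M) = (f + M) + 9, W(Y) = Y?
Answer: -1574050004/2359 ≈ -6.6725e+5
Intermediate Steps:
O(f, M) = 9 + M + f (O(f, M) = (M + f) + 9 = 9 + M + f)
l(d, a) = -87 (l(d, a) = -3*29 = -87)
I(S, D) = -87 - 23*S (I(S, D) = -23*S - 87 = -87 - 23*S)
(-2563900 + I(-91/337 + 268/O(6, -1), -1244)) + 1897168 = (-2563900 + (-87 - 23*(-91/337 + 268/(9 - 1 + 6)))) + 1897168 = (-2563900 + (-87 - 23*(-91*1/337 + 268/14))) + 1897168 = (-2563900 + (-87 - 23*(-91/337 + 268*(1/14)))) + 1897168 = (-2563900 + (-87 - 23*(-91/337 + 134/7))) + 1897168 = (-2563900 + (-87 - 23*44521/2359)) + 1897168 = (-2563900 + (-87 - 1023983/2359)) + 1897168 = (-2563900 - 1229216/2359) + 1897168 = -6049469316/2359 + 1897168 = -1574050004/2359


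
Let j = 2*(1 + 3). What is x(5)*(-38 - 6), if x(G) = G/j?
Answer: -55/2 ≈ -27.500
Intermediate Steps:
j = 8 (j = 2*4 = 8)
x(G) = G/8
x(5)*(-38 - 6) = ((⅛)*5)*(-38 - 6) = (5/8)*(-44) = -55/2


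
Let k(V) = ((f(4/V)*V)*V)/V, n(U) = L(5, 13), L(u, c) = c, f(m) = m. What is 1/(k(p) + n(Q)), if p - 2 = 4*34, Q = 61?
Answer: 1/17 ≈ 0.058824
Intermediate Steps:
n(U) = 13
p = 138 (p = 2 + 4*34 = 2 + 136 = 138)
k(V) = 4 (k(V) = (((4/V)*V)*V)/V = (4*V)/V = 4)
1/(k(p) + n(Q)) = 1/(4 + 13) = 1/17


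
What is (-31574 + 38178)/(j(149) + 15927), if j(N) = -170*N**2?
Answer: -6604/3758243 ≈ -0.0017572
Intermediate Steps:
(-31574 + 38178)/(j(149) + 15927) = (-31574 + 38178)/(-170*149**2 + 15927) = 6604/(-170*22201 + 15927) = 6604/(-3774170 + 15927) = 6604/(-3758243) = 6604*(-1/3758243) = -6604/3758243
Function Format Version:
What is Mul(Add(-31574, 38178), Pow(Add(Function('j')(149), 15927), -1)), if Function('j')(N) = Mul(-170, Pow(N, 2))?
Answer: Rational(-6604, 3758243) ≈ -0.0017572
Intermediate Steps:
Mul(Add(-31574, 38178), Pow(Add(Function('j')(149), 15927), -1)) = Mul(Add(-31574, 38178), Pow(Add(Mul(-170, Pow(149, 2)), 15927), -1)) = Mul(6604, Pow(Add(Mul(-170, 22201), 15927), -1)) = Mul(6604, Pow(Add(-3774170, 15927), -1)) = Mul(6604, Pow(-3758243, -1)) = Mul(6604, Rational(-1, 3758243)) = Rational(-6604, 3758243)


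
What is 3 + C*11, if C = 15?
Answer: 168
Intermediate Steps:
3 + C*11 = 3 + 15*11 = 3 + 165 = 168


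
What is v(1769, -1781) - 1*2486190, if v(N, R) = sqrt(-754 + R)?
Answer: -2486190 + 13*I*sqrt(15) ≈ -2.4862e+6 + 50.349*I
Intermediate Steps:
v(1769, -1781) - 1*2486190 = sqrt(-754 - 1781) - 1*2486190 = sqrt(-2535) - 2486190 = 13*I*sqrt(15) - 2486190 = -2486190 + 13*I*sqrt(15)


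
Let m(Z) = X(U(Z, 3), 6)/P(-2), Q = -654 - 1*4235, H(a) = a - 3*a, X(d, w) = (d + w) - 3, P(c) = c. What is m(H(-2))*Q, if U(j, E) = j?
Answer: 34223/2 ≈ 17112.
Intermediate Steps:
X(d, w) = -3 + d + w
H(a) = -2*a
Q = -4889 (Q = -654 - 4235 = -4889)
m(Z) = -3/2 - Z/2 (m(Z) = (-3 + Z + 6)/(-2) = (3 + Z)*(-1/2) = -3/2 - Z/2)
m(H(-2))*Q = (-3/2 - (-1)*(-2))*(-4889) = (-3/2 - 1/2*4)*(-4889) = (-3/2 - 2)*(-4889) = -7/2*(-4889) = 34223/2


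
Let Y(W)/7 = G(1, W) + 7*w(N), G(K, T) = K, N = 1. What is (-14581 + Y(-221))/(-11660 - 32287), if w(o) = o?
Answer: 14525/43947 ≈ 0.33051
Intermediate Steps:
Y(W) = 56 (Y(W) = 7*(1 + 7*1) = 7*(1 + 7) = 7*8 = 56)
(-14581 + Y(-221))/(-11660 - 32287) = (-14581 + 56)/(-11660 - 32287) = -14525/(-43947) = -14525*(-1/43947) = 14525/43947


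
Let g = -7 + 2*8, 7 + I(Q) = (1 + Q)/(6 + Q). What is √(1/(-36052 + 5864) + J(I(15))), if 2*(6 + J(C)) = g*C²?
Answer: 3*√209767031079/105658 ≈ 13.004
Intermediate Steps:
I(Q) = -7 + (1 + Q)/(6 + Q)
g = 9 (g = -7 + 16 = 9)
J(C) = -6 + 9*C²/2 (J(C) = -6 + (9*C²)/2 = -6 + 9*C²/2)
√(1/(-36052 + 5864) + J(I(15))) = √(1/(-36052 + 5864) + (-6 + 9*((-41 - 6*15)/(6 + 15))²/2)) = √(1/(-30188) + (-6 + 9*((-41 - 90)/21)²/2)) = √(-1/30188 + (-6 + 9*((1/21)*(-131))²/2)) = √(-1/30188 + (-6 + 9*(-131/21)²/2)) = √(-1/30188 + (-6 + (9/2)*(17161/441))) = √(-1/30188 + (-6 + 17161/98)) = √(-1/30188 + 16573/98) = √(250152813/1479212) = 3*√209767031079/105658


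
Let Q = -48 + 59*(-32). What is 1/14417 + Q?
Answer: -27911311/14417 ≈ -1936.0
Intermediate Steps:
Q = -1936 (Q = -48 - 1888 = -1936)
1/14417 + Q = 1/14417 - 1936 = -27911311/14417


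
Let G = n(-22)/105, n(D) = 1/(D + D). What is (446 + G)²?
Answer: 4245738549361/21344400 ≈ 1.9892e+5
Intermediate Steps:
n(D) = 1/(2*D)
G = -1/4620 (G = ((½)/(-22))/105 = ((½)*(-1/22))*(1/105) = -1/44*1/105 = -1/4620 ≈ -0.00021645)
(446 + G)² = (446 - 1/4620)² = (2060519/4620)² = 4245738549361/21344400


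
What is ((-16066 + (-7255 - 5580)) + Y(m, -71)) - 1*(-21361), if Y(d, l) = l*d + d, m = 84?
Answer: -13420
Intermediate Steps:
Y(d, l) = d + d*l (Y(d, l) = d*l + d = d + d*l)
((-16066 + (-7255 - 5580)) + Y(m, -71)) - 1*(-21361) = ((-16066 + (-7255 - 5580)) + 84*(1 - 71)) - 1*(-21361) = ((-16066 - 12835) + 84*(-70)) + 21361 = (-28901 - 5880) + 21361 = -34781 + 21361 = -13420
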